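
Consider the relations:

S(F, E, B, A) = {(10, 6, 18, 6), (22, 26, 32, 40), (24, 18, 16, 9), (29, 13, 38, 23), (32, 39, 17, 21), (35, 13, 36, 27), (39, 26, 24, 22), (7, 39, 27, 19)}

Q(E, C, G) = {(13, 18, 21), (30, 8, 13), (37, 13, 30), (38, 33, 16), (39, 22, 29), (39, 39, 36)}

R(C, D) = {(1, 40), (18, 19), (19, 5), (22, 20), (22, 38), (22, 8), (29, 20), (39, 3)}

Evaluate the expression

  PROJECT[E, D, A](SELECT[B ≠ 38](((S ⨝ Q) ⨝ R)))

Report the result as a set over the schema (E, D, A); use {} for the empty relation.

{(13, 19, 27), (39, 20, 19), (39, 20, 21), (39, 3, 19), (39, 3, 21), (39, 38, 19), (39, 38, 21), (39, 8, 19), (39, 8, 21)}

S ⋈ Q (natural join on E): {(29, 13, 38, 23, 18, 21), (32, 39, 17, 21, 22, 29), (32, 39, 17, 21, 39, 36), (35, 13, 36, 27, 18, 21), (7, 39, 27, 19, 22, 29), (7, 39, 27, 19, 39, 36)}
(S ⨝ Q) ⋈ R (natural join on C): {(29, 13, 38, 23, 18, 21, 19), (32, 39, 17, 21, 22, 29, 20), (32, 39, 17, 21, 22, 29, 38), (32, 39, 17, 21, 22, 29, 8), (32, 39, 17, 21, 39, 36, 3), (35, 13, 36, 27, 18, 21, 19), (7, 39, 27, 19, 22, 29, 20), (7, 39, 27, 19, 22, 29, 38), (7, 39, 27, 19, 22, 29, 8), (7, 39, 27, 19, 39, 36, 3)}
σ[B ≠ 38]: keep tuples satisfying B ≠ 38 → {(32, 39, 17, 21, 22, 29, 20), (32, 39, 17, 21, 22, 29, 38), (32, 39, 17, 21, 22, 29, 8), (32, 39, 17, 21, 39, 36, 3), (35, 13, 36, 27, 18, 21, 19), (7, 39, 27, 19, 22, 29, 20), (7, 39, 27, 19, 22, 29, 38), (7, 39, 27, 19, 22, 29, 8), (7, 39, 27, 19, 39, 36, 3)}
π_{E, D, A} gives {(13, 19, 27), (39, 20, 19), (39, 20, 21), (39, 3, 19), (39, 3, 21), (39, 38, 19), (39, 38, 21), (39, 8, 19), (39, 8, 21)}.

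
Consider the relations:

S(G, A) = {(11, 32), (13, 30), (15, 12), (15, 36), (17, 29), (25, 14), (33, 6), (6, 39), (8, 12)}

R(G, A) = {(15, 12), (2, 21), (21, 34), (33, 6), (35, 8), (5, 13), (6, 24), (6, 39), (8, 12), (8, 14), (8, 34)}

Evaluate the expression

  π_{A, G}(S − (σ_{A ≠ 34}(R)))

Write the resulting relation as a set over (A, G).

{(14, 25), (29, 17), (30, 13), (32, 11), (36, 15)}

σ[A ≠ 34]: keep tuples satisfying A ≠ 34 → {(15, 12), (2, 21), (33, 6), (35, 8), (5, 13), (6, 24), (6, 39), (8, 12), (8, 14)}
Taking the difference: {(11, 32), (13, 30), (15, 36), (17, 29), (25, 14)}
Keep only column(s) A, G: {(14, 25), (29, 17), (30, 13), (32, 11), (36, 15)}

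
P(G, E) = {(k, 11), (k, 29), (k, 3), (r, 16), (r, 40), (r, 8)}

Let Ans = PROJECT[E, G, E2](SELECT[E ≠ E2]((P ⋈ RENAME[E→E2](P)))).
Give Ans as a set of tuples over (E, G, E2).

{(11, k, 29), (11, k, 3), (16, r, 40), (16, r, 8), (29, k, 11), (29, k, 3), (3, k, 11), (3, k, 29), (40, r, 16), (40, r, 8), (8, r, 16), (8, r, 40)}

ρ[E→E2]: schema becomes (G, E2); tuples unchanged.
Natural join on G: {(k, 11, 11), (k, 11, 29), (k, 11, 3), (k, 29, 11), (k, 29, 29), (k, 29, 3), (k, 3, 11), (k, 3, 29), (k, 3, 3), (r, 16, 16), (r, 16, 40), (r, 16, 8), (r, 40, 16), (r, 40, 40), (r, 40, 8), (r, 8, 16), (r, 8, 40), (r, 8, 8)}
Selection E ≠ E2: {(k, 11, 29), (k, 11, 3), (k, 29, 11), (k, 29, 3), (k, 3, 11), (k, 3, 29), (r, 16, 40), (r, 16, 8), (r, 40, 16), (r, 40, 8), (r, 8, 16), (r, 8, 40)}
π_{E, G, E2} gives {(11, k, 29), (11, k, 3), (16, r, 40), (16, r, 8), (29, k, 11), (29, k, 3), (3, k, 11), (3, k, 29), (40, r, 16), (40, r, 8), (8, r, 16), (8, r, 40)}.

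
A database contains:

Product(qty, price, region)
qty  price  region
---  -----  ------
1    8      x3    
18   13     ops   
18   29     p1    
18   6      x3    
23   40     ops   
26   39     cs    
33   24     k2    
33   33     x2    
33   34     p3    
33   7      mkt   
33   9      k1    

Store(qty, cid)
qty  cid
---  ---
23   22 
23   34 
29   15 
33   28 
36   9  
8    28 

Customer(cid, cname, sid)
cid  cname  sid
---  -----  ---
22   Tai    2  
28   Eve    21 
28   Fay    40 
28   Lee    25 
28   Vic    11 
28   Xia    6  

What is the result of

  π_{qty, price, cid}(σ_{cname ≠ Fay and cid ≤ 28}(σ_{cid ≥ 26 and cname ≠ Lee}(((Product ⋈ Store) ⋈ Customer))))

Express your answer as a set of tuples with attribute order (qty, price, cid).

Joining Product and Store on qty yields {(23, 40, ops, 22), (23, 40, ops, 34), (33, 24, k2, 28), (33, 33, x2, 28), (33, 34, p3, 28), (33, 7, mkt, 28), (33, 9, k1, 28)}.
Joining (Product ⋈ Store) and Customer on cid yields {(23, 40, ops, 22, Tai, 2), (33, 24, k2, 28, Eve, 21), (33, 24, k2, 28, Fay, 40), (33, 24, k2, 28, Lee, 25), (33, 24, k2, 28, Vic, 11), (33, 24, k2, 28, Xia, 6), (33, 33, x2, 28, Eve, 21), (33, 33, x2, 28, Fay, 40), (33, 33, x2, 28, Lee, 25), (33, 33, x2, 28, Vic, 11), (33, 33, x2, 28, Xia, 6), (33, 34, p3, 28, Eve, 21), (33, 34, p3, 28, Fay, 40), (33, 34, p3, 28, Lee, 25), (33, 34, p3, 28, Vic, 11), (33, 34, p3, 28, Xia, 6), (33, 7, mkt, 28, Eve, 21), (33, 7, mkt, 28, Fay, 40), (33, 7, mkt, 28, Lee, 25), (33, 7, mkt, 28, Vic, 11), (33, 7, mkt, 28, Xia, 6), (33, 9, k1, 28, Eve, 21), (33, 9, k1, 28, Fay, 40), (33, 9, k1, 28, Lee, 25), (33, 9, k1, 28, Vic, 11), (33, 9, k1, 28, Xia, 6)}.
Selection cid ≥ 26 and cname ≠ Lee: {(33, 24, k2, 28, Eve, 21), (33, 24, k2, 28, Fay, 40), (33, 24, k2, 28, Vic, 11), (33, 24, k2, 28, Xia, 6), (33, 33, x2, 28, Eve, 21), (33, 33, x2, 28, Fay, 40), (33, 33, x2, 28, Vic, 11), (33, 33, x2, 28, Xia, 6), (33, 34, p3, 28, Eve, 21), (33, 34, p3, 28, Fay, 40), (33, 34, p3, 28, Vic, 11), (33, 34, p3, 28, Xia, 6), (33, 7, mkt, 28, Eve, 21), (33, 7, mkt, 28, Fay, 40), (33, 7, mkt, 28, Vic, 11), (33, 7, mkt, 28, Xia, 6), (33, 9, k1, 28, Eve, 21), (33, 9, k1, 28, Fay, 40), (33, 9, k1, 28, Vic, 11), (33, 9, k1, 28, Xia, 6)}
Selection cname ≠ Fay and cid ≤ 28: {(33, 24, k2, 28, Eve, 21), (33, 24, k2, 28, Vic, 11), (33, 24, k2, 28, Xia, 6), (33, 33, x2, 28, Eve, 21), (33, 33, x2, 28, Vic, 11), (33, 33, x2, 28, Xia, 6), (33, 34, p3, 28, Eve, 21), (33, 34, p3, 28, Vic, 11), (33, 34, p3, 28, Xia, 6), (33, 7, mkt, 28, Eve, 21), (33, 7, mkt, 28, Vic, 11), (33, 7, mkt, 28, Xia, 6), (33, 9, k1, 28, Eve, 21), (33, 9, k1, 28, Vic, 11), (33, 9, k1, 28, Xia, 6)}
π_{qty, price, cid} gives {(33, 24, 28), (33, 33, 28), (33, 34, 28), (33, 7, 28), (33, 9, 28)} (10 duplicate(s) eliminated).

{(33, 24, 28), (33, 33, 28), (33, 34, 28), (33, 7, 28), (33, 9, 28)}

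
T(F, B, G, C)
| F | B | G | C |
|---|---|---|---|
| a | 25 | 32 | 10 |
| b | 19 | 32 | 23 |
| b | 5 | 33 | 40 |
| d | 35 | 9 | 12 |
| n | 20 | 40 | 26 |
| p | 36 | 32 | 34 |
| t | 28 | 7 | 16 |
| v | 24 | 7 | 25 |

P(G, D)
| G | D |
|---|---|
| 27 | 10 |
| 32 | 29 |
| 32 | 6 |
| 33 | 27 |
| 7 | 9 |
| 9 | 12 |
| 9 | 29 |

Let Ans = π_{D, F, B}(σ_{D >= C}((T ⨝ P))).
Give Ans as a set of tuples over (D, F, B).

T ⋈ P (natural join on G): {(a, 25, 32, 10, 29), (a, 25, 32, 10, 6), (b, 19, 32, 23, 29), (b, 19, 32, 23, 6), (b, 5, 33, 40, 27), (d, 35, 9, 12, 12), (d, 35, 9, 12, 29), (p, 36, 32, 34, 29), (p, 36, 32, 34, 6), (t, 28, 7, 16, 9), (v, 24, 7, 25, 9)}
Selection D >= C: {(a, 25, 32, 10, 29), (b, 19, 32, 23, 29), (d, 35, 9, 12, 12), (d, 35, 9, 12, 29)}
π[D, F, B]: project onto (D, F, B) → {(12, d, 35), (29, a, 25), (29, b, 19), (29, d, 35)}

{(12, d, 35), (29, a, 25), (29, b, 19), (29, d, 35)}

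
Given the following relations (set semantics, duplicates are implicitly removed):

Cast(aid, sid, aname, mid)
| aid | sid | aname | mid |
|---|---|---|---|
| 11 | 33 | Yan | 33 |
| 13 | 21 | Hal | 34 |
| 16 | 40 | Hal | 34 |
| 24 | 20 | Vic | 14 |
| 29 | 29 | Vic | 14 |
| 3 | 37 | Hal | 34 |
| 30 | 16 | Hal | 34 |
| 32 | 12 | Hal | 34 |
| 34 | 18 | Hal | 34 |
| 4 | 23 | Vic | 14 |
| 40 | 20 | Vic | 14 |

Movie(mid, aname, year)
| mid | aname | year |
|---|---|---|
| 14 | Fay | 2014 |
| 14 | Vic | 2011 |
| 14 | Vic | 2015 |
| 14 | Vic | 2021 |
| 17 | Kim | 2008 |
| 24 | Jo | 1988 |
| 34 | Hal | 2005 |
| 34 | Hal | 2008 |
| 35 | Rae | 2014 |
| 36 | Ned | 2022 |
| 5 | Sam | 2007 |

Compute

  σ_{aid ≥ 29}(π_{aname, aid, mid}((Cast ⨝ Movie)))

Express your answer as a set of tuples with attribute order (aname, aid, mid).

{(Hal, 30, 34), (Hal, 32, 34), (Hal, 34, 34), (Vic, 29, 14), (Vic, 40, 14)}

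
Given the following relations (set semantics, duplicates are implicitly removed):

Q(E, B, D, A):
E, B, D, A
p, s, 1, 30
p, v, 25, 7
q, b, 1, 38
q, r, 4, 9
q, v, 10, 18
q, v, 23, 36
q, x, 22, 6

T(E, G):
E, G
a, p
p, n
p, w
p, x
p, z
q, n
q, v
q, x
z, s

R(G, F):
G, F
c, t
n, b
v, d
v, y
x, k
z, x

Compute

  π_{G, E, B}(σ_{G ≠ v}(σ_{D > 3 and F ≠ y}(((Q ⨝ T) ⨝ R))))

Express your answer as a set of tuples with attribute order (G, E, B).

{(n, p, v), (n, q, r), (n, q, v), (n, q, x), (x, p, v), (x, q, r), (x, q, v), (x, q, x), (z, p, v)}

Q ⋈ T (natural join on E): {(p, s, 1, 30, n), (p, s, 1, 30, w), (p, s, 1, 30, x), (p, s, 1, 30, z), (p, v, 25, 7, n), (p, v, 25, 7, w), (p, v, 25, 7, x), (p, v, 25, 7, z), (q, b, 1, 38, n), (q, b, 1, 38, v), (q, b, 1, 38, x), (q, r, 4, 9, n), (q, r, 4, 9, v), (q, r, 4, 9, x), (q, v, 10, 18, n), (q, v, 10, 18, v), (q, v, 10, 18, x), (q, v, 23, 36, n), (q, v, 23, 36, v), (q, v, 23, 36, x), (q, x, 22, 6, n), (q, x, 22, 6, v), (q, x, 22, 6, x)}
(Q ⨝ T) ⋈ R (natural join on G): {(p, s, 1, 30, n, b), (p, s, 1, 30, x, k), (p, s, 1, 30, z, x), (p, v, 25, 7, n, b), (p, v, 25, 7, x, k), (p, v, 25, 7, z, x), (q, b, 1, 38, n, b), (q, b, 1, 38, v, d), (q, b, 1, 38, v, y), (q, b, 1, 38, x, k), (q, r, 4, 9, n, b), (q, r, 4, 9, v, d), (q, r, 4, 9, v, y), (q, r, 4, 9, x, k), (q, v, 10, 18, n, b), (q, v, 10, 18, v, d), (q, v, 10, 18, v, y), (q, v, 10, 18, x, k), (q, v, 23, 36, n, b), (q, v, 23, 36, v, d), (q, v, 23, 36, v, y), (q, v, 23, 36, x, k), (q, x, 22, 6, n, b), (q, x, 22, 6, v, d), (q, x, 22, 6, v, y), (q, x, 22, 6, x, k)}
σ[D > 3 and F ≠ y]: keep tuples satisfying D > 3 and F ≠ y → {(p, v, 25, 7, n, b), (p, v, 25, 7, x, k), (p, v, 25, 7, z, x), (q, r, 4, 9, n, b), (q, r, 4, 9, v, d), (q, r, 4, 9, x, k), (q, v, 10, 18, n, b), (q, v, 10, 18, v, d), (q, v, 10, 18, x, k), (q, v, 23, 36, n, b), (q, v, 23, 36, v, d), (q, v, 23, 36, x, k), (q, x, 22, 6, n, b), (q, x, 22, 6, v, d), (q, x, 22, 6, x, k)}
σ[G ≠ v]: keep tuples satisfying G ≠ v → {(p, v, 25, 7, n, b), (p, v, 25, 7, x, k), (p, v, 25, 7, z, x), (q, r, 4, 9, n, b), (q, r, 4, 9, x, k), (q, v, 10, 18, n, b), (q, v, 10, 18, x, k), (q, v, 23, 36, n, b), (q, v, 23, 36, x, k), (q, x, 22, 6, n, b), (q, x, 22, 6, x, k)}
Projecting to G, E, B (2 duplicate(s) eliminated): {(n, p, v), (n, q, r), (n, q, v), (n, q, x), (x, p, v), (x, q, r), (x, q, v), (x, q, x), (z, p, v)}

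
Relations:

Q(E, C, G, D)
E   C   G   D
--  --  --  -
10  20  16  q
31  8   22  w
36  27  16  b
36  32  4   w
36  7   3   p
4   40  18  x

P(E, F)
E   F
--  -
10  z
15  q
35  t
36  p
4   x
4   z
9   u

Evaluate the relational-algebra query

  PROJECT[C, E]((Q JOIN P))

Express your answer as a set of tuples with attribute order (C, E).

Natural join on E: {(10, 20, 16, q, z), (36, 27, 16, b, p), (36, 32, 4, w, p), (36, 7, 3, p, p), (4, 40, 18, x, x), (4, 40, 18, x, z)}
π_{C, E} gives {(20, 10), (27, 36), (32, 36), (40, 4), (7, 36)} (1 duplicate(s) eliminated).

{(20, 10), (27, 36), (32, 36), (40, 4), (7, 36)}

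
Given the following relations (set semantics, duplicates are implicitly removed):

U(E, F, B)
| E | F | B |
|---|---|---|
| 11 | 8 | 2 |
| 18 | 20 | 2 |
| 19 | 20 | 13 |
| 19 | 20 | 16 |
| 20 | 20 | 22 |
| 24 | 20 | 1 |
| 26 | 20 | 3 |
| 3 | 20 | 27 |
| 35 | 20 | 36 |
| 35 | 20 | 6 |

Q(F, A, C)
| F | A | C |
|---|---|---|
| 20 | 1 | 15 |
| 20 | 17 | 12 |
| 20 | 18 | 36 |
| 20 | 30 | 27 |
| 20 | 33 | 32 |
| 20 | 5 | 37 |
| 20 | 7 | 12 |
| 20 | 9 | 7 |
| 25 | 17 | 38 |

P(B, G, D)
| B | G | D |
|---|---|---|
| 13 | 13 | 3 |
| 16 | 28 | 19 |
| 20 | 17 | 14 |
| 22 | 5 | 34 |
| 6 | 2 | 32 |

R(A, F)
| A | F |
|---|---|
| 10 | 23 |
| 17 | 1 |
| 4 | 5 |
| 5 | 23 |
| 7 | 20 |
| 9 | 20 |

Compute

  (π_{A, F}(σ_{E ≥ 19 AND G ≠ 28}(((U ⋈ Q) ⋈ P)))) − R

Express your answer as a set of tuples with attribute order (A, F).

Joining U and Q on F yields {(18, 20, 2, 1, 15), (18, 20, 2, 17, 12), (18, 20, 2, 18, 36), (18, 20, 2, 30, 27), (18, 20, 2, 33, 32), (18, 20, 2, 5, 37), (18, 20, 2, 7, 12), (18, 20, 2, 9, 7), (19, 20, 13, 1, 15), (19, 20, 13, 17, 12), (19, 20, 13, 18, 36), (19, 20, 13, 30, 27), (19, 20, 13, 33, 32), (19, 20, 13, 5, 37), (19, 20, 13, 7, 12), (19, 20, 13, 9, 7), (19, 20, 16, 1, 15), (19, 20, 16, 17, 12), (19, 20, 16, 18, 36), (19, 20, 16, 30, 27), (19, 20, 16, 33, 32), (19, 20, 16, 5, 37), (19, 20, 16, 7, 12), (19, 20, 16, 9, 7), (20, 20, 22, 1, 15), (20, 20, 22, 17, 12), (20, 20, 22, 18, 36), (20, 20, 22, 30, 27), (20, 20, 22, 33, 32), (20, 20, 22, 5, 37), (20, 20, 22, 7, 12), (20, 20, 22, 9, 7), (24, 20, 1, 1, 15), (24, 20, 1, 17, 12), (24, 20, 1, 18, 36), (24, 20, 1, 30, 27), (24, 20, 1, 33, 32), (24, 20, 1, 5, 37), (24, 20, 1, 7, 12), (24, 20, 1, 9, 7), (26, 20, 3, 1, 15), (26, 20, 3, 17, 12), (26, 20, 3, 18, 36), (26, 20, 3, 30, 27), (26, 20, 3, 33, 32), (26, 20, 3, 5, 37), (26, 20, 3, 7, 12), (26, 20, 3, 9, 7), (3, 20, 27, 1, 15), (3, 20, 27, 17, 12), (3, 20, 27, 18, 36), (3, 20, 27, 30, 27), (3, 20, 27, 33, 32), (3, 20, 27, 5, 37), (3, 20, 27, 7, 12), (3, 20, 27, 9, 7), (35, 20, 36, 1, 15), (35, 20, 36, 17, 12), (35, 20, 36, 18, 36), (35, 20, 36, 30, 27), (35, 20, 36, 33, 32), (35, 20, 36, 5, 37), (35, 20, 36, 7, 12), (35, 20, 36, 9, 7), (35, 20, 6, 1, 15), (35, 20, 6, 17, 12), (35, 20, 6, 18, 36), (35, 20, 6, 30, 27), (35, 20, 6, 33, 32), (35, 20, 6, 5, 37), (35, 20, 6, 7, 12), (35, 20, 6, 9, 7)}.
Joining (U ⋈ Q) and P on B yields {(19, 20, 13, 1, 15, 13, 3), (19, 20, 13, 17, 12, 13, 3), (19, 20, 13, 18, 36, 13, 3), (19, 20, 13, 30, 27, 13, 3), (19, 20, 13, 33, 32, 13, 3), (19, 20, 13, 5, 37, 13, 3), (19, 20, 13, 7, 12, 13, 3), (19, 20, 13, 9, 7, 13, 3), (19, 20, 16, 1, 15, 28, 19), (19, 20, 16, 17, 12, 28, 19), (19, 20, 16, 18, 36, 28, 19), (19, 20, 16, 30, 27, 28, 19), (19, 20, 16, 33, 32, 28, 19), (19, 20, 16, 5, 37, 28, 19), (19, 20, 16, 7, 12, 28, 19), (19, 20, 16, 9, 7, 28, 19), (20, 20, 22, 1, 15, 5, 34), (20, 20, 22, 17, 12, 5, 34), (20, 20, 22, 18, 36, 5, 34), (20, 20, 22, 30, 27, 5, 34), (20, 20, 22, 33, 32, 5, 34), (20, 20, 22, 5, 37, 5, 34), (20, 20, 22, 7, 12, 5, 34), (20, 20, 22, 9, 7, 5, 34), (35, 20, 6, 1, 15, 2, 32), (35, 20, 6, 17, 12, 2, 32), (35, 20, 6, 18, 36, 2, 32), (35, 20, 6, 30, 27, 2, 32), (35, 20, 6, 33, 32, 2, 32), (35, 20, 6, 5, 37, 2, 32), (35, 20, 6, 7, 12, 2, 32), (35, 20, 6, 9, 7, 2, 32)}.
Filtering on E ≥ 19 AND G ≠ 28 leaves {(19, 20, 13, 1, 15, 13, 3), (19, 20, 13, 17, 12, 13, 3), (19, 20, 13, 18, 36, 13, 3), (19, 20, 13, 30, 27, 13, 3), (19, 20, 13, 33, 32, 13, 3), (19, 20, 13, 5, 37, 13, 3), (19, 20, 13, 7, 12, 13, 3), (19, 20, 13, 9, 7, 13, 3), (20, 20, 22, 1, 15, 5, 34), (20, 20, 22, 17, 12, 5, 34), (20, 20, 22, 18, 36, 5, 34), (20, 20, 22, 30, 27, 5, 34), (20, 20, 22, 33, 32, 5, 34), (20, 20, 22, 5, 37, 5, 34), (20, 20, 22, 7, 12, 5, 34), (20, 20, 22, 9, 7, 5, 34), (35, 20, 6, 1, 15, 2, 32), (35, 20, 6, 17, 12, 2, 32), (35, 20, 6, 18, 36, 2, 32), (35, 20, 6, 30, 27, 2, 32), (35, 20, 6, 33, 32, 2, 32), (35, 20, 6, 5, 37, 2, 32), (35, 20, 6, 7, 12, 2, 32), (35, 20, 6, 9, 7, 2, 32)}.
Keep only column(s) A, F (16 duplicate(s) eliminated): {(1, 20), (17, 20), (18, 20), (30, 20), (33, 20), (5, 20), (7, 20), (9, 20)}
Set difference of the two operands is {(1, 20), (17, 20), (18, 20), (30, 20), (33, 20), (5, 20)}.

{(1, 20), (17, 20), (18, 20), (30, 20), (33, 20), (5, 20)}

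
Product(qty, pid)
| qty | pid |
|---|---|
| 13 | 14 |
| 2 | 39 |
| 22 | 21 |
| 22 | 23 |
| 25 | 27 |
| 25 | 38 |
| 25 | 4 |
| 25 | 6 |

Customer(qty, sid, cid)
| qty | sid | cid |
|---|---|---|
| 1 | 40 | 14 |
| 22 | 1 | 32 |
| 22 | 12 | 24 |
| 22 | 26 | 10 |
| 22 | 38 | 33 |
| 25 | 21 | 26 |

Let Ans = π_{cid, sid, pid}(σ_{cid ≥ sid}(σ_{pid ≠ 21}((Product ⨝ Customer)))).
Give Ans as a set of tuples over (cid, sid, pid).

{(24, 12, 23), (26, 21, 27), (26, 21, 38), (26, 21, 4), (26, 21, 6), (32, 1, 23)}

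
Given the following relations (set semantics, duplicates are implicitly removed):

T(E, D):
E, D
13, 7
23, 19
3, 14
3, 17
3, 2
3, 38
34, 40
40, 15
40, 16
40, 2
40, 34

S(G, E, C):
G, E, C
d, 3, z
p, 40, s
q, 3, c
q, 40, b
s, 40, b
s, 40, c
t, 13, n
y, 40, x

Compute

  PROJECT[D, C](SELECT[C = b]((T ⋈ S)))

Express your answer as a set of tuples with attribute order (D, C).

Joining T and S on E yields {(13, 7, t, n), (3, 14, d, z), (3, 14, q, c), (3, 17, d, z), (3, 17, q, c), (3, 2, d, z), (3, 2, q, c), (3, 38, d, z), (3, 38, q, c), (40, 15, p, s), (40, 15, q, b), (40, 15, s, b), (40, 15, s, c), (40, 15, y, x), (40, 16, p, s), (40, 16, q, b), (40, 16, s, b), (40, 16, s, c), (40, 16, y, x), (40, 2, p, s), (40, 2, q, b), (40, 2, s, b), (40, 2, s, c), (40, 2, y, x), (40, 34, p, s), (40, 34, q, b), (40, 34, s, b), (40, 34, s, c), (40, 34, y, x)}.
Selection C = b: {(40, 15, q, b), (40, 15, s, b), (40, 16, q, b), (40, 16, s, b), (40, 2, q, b), (40, 2, s, b), (40, 34, q, b), (40, 34, s, b)}
π_{D, C} gives {(15, b), (16, b), (2, b), (34, b)} (4 duplicate(s) eliminated).

{(15, b), (16, b), (2, b), (34, b)}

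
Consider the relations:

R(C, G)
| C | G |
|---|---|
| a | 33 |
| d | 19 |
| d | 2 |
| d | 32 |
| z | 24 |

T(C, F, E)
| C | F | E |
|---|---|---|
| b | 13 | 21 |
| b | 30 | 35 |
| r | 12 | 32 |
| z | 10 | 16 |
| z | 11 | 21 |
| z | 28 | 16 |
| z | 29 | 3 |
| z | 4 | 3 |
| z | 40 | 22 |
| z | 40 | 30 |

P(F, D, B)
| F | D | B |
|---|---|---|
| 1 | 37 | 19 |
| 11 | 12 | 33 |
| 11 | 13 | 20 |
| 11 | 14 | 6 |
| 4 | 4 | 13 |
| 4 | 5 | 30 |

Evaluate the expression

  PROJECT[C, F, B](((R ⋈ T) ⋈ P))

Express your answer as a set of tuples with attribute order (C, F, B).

{(z, 11, 20), (z, 11, 33), (z, 11, 6), (z, 4, 13), (z, 4, 30)}

Joining R and T on C yields {(z, 24, 10, 16), (z, 24, 11, 21), (z, 24, 28, 16), (z, 24, 29, 3), (z, 24, 4, 3), (z, 24, 40, 22), (z, 24, 40, 30)}.
Joining (R ⋈ T) and P on F yields {(z, 24, 11, 21, 12, 33), (z, 24, 11, 21, 13, 20), (z, 24, 11, 21, 14, 6), (z, 24, 4, 3, 4, 13), (z, 24, 4, 3, 5, 30)}.
Keep only column(s) C, F, B: {(z, 11, 20), (z, 11, 33), (z, 11, 6), (z, 4, 13), (z, 4, 30)}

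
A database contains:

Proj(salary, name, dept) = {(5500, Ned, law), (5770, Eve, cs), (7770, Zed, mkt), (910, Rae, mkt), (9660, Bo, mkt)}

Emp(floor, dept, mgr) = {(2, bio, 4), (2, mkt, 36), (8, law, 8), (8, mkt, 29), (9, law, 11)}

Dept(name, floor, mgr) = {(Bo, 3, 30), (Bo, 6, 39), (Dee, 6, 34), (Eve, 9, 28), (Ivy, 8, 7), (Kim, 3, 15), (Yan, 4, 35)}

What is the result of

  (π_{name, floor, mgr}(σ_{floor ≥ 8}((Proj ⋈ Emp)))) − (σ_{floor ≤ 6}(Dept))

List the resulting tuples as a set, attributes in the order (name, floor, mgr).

{(Bo, 8, 29), (Ned, 8, 8), (Ned, 9, 11), (Rae, 8, 29), (Zed, 8, 29)}

Natural join on dept: {(5500, Ned, law, 8, 8), (5500, Ned, law, 9, 11), (7770, Zed, mkt, 2, 36), (7770, Zed, mkt, 8, 29), (910, Rae, mkt, 2, 36), (910, Rae, mkt, 8, 29), (9660, Bo, mkt, 2, 36), (9660, Bo, mkt, 8, 29)}
Apply σ_{floor ≥ 8}; surviving tuples: {(5500, Ned, law, 8, 8), (5500, Ned, law, 9, 11), (7770, Zed, mkt, 8, 29), (910, Rae, mkt, 8, 29), (9660, Bo, mkt, 8, 29)}
Projecting to name, floor, mgr: {(Bo, 8, 29), (Ned, 8, 8), (Ned, 9, 11), (Rae, 8, 29), (Zed, 8, 29)}
Apply σ_{floor ≤ 6}; surviving tuples: {(Bo, 3, 30), (Bo, 6, 39), (Dee, 6, 34), (Kim, 3, 15), (Yan, 4, 35)}
Set difference of the two operands is {(Bo, 8, 29), (Ned, 8, 8), (Ned, 9, 11), (Rae, 8, 29), (Zed, 8, 29)}.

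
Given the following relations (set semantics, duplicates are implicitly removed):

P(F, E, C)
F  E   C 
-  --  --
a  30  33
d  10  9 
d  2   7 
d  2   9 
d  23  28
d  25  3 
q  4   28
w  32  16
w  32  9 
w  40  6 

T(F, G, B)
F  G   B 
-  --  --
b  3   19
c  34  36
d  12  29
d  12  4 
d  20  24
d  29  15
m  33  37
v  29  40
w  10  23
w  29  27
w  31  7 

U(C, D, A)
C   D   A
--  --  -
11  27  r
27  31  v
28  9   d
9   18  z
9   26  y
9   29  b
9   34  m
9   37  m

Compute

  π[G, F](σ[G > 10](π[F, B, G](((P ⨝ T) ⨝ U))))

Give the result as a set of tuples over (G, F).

{(12, d), (20, d), (29, d), (29, w), (31, w)}

Natural join on F: {(d, 10, 9, 12, 29), (d, 10, 9, 12, 4), (d, 10, 9, 20, 24), (d, 10, 9, 29, 15), (d, 2, 7, 12, 29), (d, 2, 7, 12, 4), (d, 2, 7, 20, 24), (d, 2, 7, 29, 15), (d, 2, 9, 12, 29), (d, 2, 9, 12, 4), (d, 2, 9, 20, 24), (d, 2, 9, 29, 15), (d, 23, 28, 12, 29), (d, 23, 28, 12, 4), (d, 23, 28, 20, 24), (d, 23, 28, 29, 15), (d, 25, 3, 12, 29), (d, 25, 3, 12, 4), (d, 25, 3, 20, 24), (d, 25, 3, 29, 15), (w, 32, 16, 10, 23), (w, 32, 16, 29, 27), (w, 32, 16, 31, 7), (w, 32, 9, 10, 23), (w, 32, 9, 29, 27), (w, 32, 9, 31, 7), (w, 40, 6, 10, 23), (w, 40, 6, 29, 27), (w, 40, 6, 31, 7)}
Natural join on C: {(d, 10, 9, 12, 29, 18, z), (d, 10, 9, 12, 29, 26, y), (d, 10, 9, 12, 29, 29, b), (d, 10, 9, 12, 29, 34, m), (d, 10, 9, 12, 29, 37, m), (d, 10, 9, 12, 4, 18, z), (d, 10, 9, 12, 4, 26, y), (d, 10, 9, 12, 4, 29, b), (d, 10, 9, 12, 4, 34, m), (d, 10, 9, 12, 4, 37, m), (d, 10, 9, 20, 24, 18, z), (d, 10, 9, 20, 24, 26, y), (d, 10, 9, 20, 24, 29, b), (d, 10, 9, 20, 24, 34, m), (d, 10, 9, 20, 24, 37, m), (d, 10, 9, 29, 15, 18, z), (d, 10, 9, 29, 15, 26, y), (d, 10, 9, 29, 15, 29, b), (d, 10, 9, 29, 15, 34, m), (d, 10, 9, 29, 15, 37, m), (d, 2, 9, 12, 29, 18, z), (d, 2, 9, 12, 29, 26, y), (d, 2, 9, 12, 29, 29, b), (d, 2, 9, 12, 29, 34, m), (d, 2, 9, 12, 29, 37, m), (d, 2, 9, 12, 4, 18, z), (d, 2, 9, 12, 4, 26, y), (d, 2, 9, 12, 4, 29, b), (d, 2, 9, 12, 4, 34, m), (d, 2, 9, 12, 4, 37, m), (d, 2, 9, 20, 24, 18, z), (d, 2, 9, 20, 24, 26, y), (d, 2, 9, 20, 24, 29, b), (d, 2, 9, 20, 24, 34, m), (d, 2, 9, 20, 24, 37, m), (d, 2, 9, 29, 15, 18, z), (d, 2, 9, 29, 15, 26, y), (d, 2, 9, 29, 15, 29, b), (d, 2, 9, 29, 15, 34, m), (d, 2, 9, 29, 15, 37, m), (d, 23, 28, 12, 29, 9, d), (d, 23, 28, 12, 4, 9, d), (d, 23, 28, 20, 24, 9, d), (d, 23, 28, 29, 15, 9, d), (w, 32, 9, 10, 23, 18, z), (w, 32, 9, 10, 23, 26, y), (w, 32, 9, 10, 23, 29, b), (w, 32, 9, 10, 23, 34, m), (w, 32, 9, 10, 23, 37, m), (w, 32, 9, 29, 27, 18, z), (w, 32, 9, 29, 27, 26, y), (w, 32, 9, 29, 27, 29, b), (w, 32, 9, 29, 27, 34, m), (w, 32, 9, 29, 27, 37, m), (w, 32, 9, 31, 7, 18, z), (w, 32, 9, 31, 7, 26, y), (w, 32, 9, 31, 7, 29, b), (w, 32, 9, 31, 7, 34, m), (w, 32, 9, 31, 7, 37, m)}
Keep only column(s) F, B, G (52 duplicate(s) eliminated): {(d, 15, 29), (d, 24, 20), (d, 29, 12), (d, 4, 12), (w, 23, 10), (w, 27, 29), (w, 7, 31)}
σ[G > 10]: keep tuples satisfying G > 10 → {(d, 15, 29), (d, 24, 20), (d, 29, 12), (d, 4, 12), (w, 27, 29), (w, 7, 31)}
Keep only column(s) G, F (1 duplicate(s) eliminated): {(12, d), (20, d), (29, d), (29, w), (31, w)}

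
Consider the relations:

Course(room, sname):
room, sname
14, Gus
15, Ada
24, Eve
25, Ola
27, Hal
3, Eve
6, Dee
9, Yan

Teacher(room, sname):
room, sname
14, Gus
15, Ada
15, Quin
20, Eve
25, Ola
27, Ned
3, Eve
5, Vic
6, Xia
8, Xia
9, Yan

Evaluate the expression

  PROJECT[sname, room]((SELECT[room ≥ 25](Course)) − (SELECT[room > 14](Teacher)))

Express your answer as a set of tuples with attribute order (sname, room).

Selection room ≥ 25: {(25, Ola), (27, Hal)}
Selection room > 14: {(15, Ada), (15, Quin), (20, Eve), (25, Ola), (27, Ned)}
Difference: {(25, Ola), (27, Hal)} with {(15, Ada), (15, Quin), (20, Eve), (25, Ola), (27, Ned)} → {(27, Hal)}
Projecting to sname, room: {(Hal, 27)}

{(Hal, 27)}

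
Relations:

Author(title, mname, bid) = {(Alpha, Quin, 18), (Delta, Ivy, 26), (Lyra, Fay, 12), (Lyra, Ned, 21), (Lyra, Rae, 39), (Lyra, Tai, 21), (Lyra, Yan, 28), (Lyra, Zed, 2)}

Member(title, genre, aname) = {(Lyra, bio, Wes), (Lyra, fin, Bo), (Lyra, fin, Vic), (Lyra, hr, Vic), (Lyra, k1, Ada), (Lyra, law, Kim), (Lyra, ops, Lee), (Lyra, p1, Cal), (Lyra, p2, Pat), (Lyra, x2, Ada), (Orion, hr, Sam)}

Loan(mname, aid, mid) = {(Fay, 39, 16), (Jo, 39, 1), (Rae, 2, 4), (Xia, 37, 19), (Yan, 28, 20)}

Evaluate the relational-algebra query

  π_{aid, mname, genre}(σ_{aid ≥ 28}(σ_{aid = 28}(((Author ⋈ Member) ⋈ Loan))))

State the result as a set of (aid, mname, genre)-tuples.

Natural join on title: {(Lyra, Fay, 12, bio, Wes), (Lyra, Fay, 12, fin, Bo), (Lyra, Fay, 12, fin, Vic), (Lyra, Fay, 12, hr, Vic), (Lyra, Fay, 12, k1, Ada), (Lyra, Fay, 12, law, Kim), (Lyra, Fay, 12, ops, Lee), (Lyra, Fay, 12, p1, Cal), (Lyra, Fay, 12, p2, Pat), (Lyra, Fay, 12, x2, Ada), (Lyra, Ned, 21, bio, Wes), (Lyra, Ned, 21, fin, Bo), (Lyra, Ned, 21, fin, Vic), (Lyra, Ned, 21, hr, Vic), (Lyra, Ned, 21, k1, Ada), (Lyra, Ned, 21, law, Kim), (Lyra, Ned, 21, ops, Lee), (Lyra, Ned, 21, p1, Cal), (Lyra, Ned, 21, p2, Pat), (Lyra, Ned, 21, x2, Ada), (Lyra, Rae, 39, bio, Wes), (Lyra, Rae, 39, fin, Bo), (Lyra, Rae, 39, fin, Vic), (Lyra, Rae, 39, hr, Vic), (Lyra, Rae, 39, k1, Ada), (Lyra, Rae, 39, law, Kim), (Lyra, Rae, 39, ops, Lee), (Lyra, Rae, 39, p1, Cal), (Lyra, Rae, 39, p2, Pat), (Lyra, Rae, 39, x2, Ada), (Lyra, Tai, 21, bio, Wes), (Lyra, Tai, 21, fin, Bo), (Lyra, Tai, 21, fin, Vic), (Lyra, Tai, 21, hr, Vic), (Lyra, Tai, 21, k1, Ada), (Lyra, Tai, 21, law, Kim), (Lyra, Tai, 21, ops, Lee), (Lyra, Tai, 21, p1, Cal), (Lyra, Tai, 21, p2, Pat), (Lyra, Tai, 21, x2, Ada), (Lyra, Yan, 28, bio, Wes), (Lyra, Yan, 28, fin, Bo), (Lyra, Yan, 28, fin, Vic), (Lyra, Yan, 28, hr, Vic), (Lyra, Yan, 28, k1, Ada), (Lyra, Yan, 28, law, Kim), (Lyra, Yan, 28, ops, Lee), (Lyra, Yan, 28, p1, Cal), (Lyra, Yan, 28, p2, Pat), (Lyra, Yan, 28, x2, Ada), (Lyra, Zed, 2, bio, Wes), (Lyra, Zed, 2, fin, Bo), (Lyra, Zed, 2, fin, Vic), (Lyra, Zed, 2, hr, Vic), (Lyra, Zed, 2, k1, Ada), (Lyra, Zed, 2, law, Kim), (Lyra, Zed, 2, ops, Lee), (Lyra, Zed, 2, p1, Cal), (Lyra, Zed, 2, p2, Pat), (Lyra, Zed, 2, x2, Ada)}
Natural join on mname: {(Lyra, Fay, 12, bio, Wes, 39, 16), (Lyra, Fay, 12, fin, Bo, 39, 16), (Lyra, Fay, 12, fin, Vic, 39, 16), (Lyra, Fay, 12, hr, Vic, 39, 16), (Lyra, Fay, 12, k1, Ada, 39, 16), (Lyra, Fay, 12, law, Kim, 39, 16), (Lyra, Fay, 12, ops, Lee, 39, 16), (Lyra, Fay, 12, p1, Cal, 39, 16), (Lyra, Fay, 12, p2, Pat, 39, 16), (Lyra, Fay, 12, x2, Ada, 39, 16), (Lyra, Rae, 39, bio, Wes, 2, 4), (Lyra, Rae, 39, fin, Bo, 2, 4), (Lyra, Rae, 39, fin, Vic, 2, 4), (Lyra, Rae, 39, hr, Vic, 2, 4), (Lyra, Rae, 39, k1, Ada, 2, 4), (Lyra, Rae, 39, law, Kim, 2, 4), (Lyra, Rae, 39, ops, Lee, 2, 4), (Lyra, Rae, 39, p1, Cal, 2, 4), (Lyra, Rae, 39, p2, Pat, 2, 4), (Lyra, Rae, 39, x2, Ada, 2, 4), (Lyra, Yan, 28, bio, Wes, 28, 20), (Lyra, Yan, 28, fin, Bo, 28, 20), (Lyra, Yan, 28, fin, Vic, 28, 20), (Lyra, Yan, 28, hr, Vic, 28, 20), (Lyra, Yan, 28, k1, Ada, 28, 20), (Lyra, Yan, 28, law, Kim, 28, 20), (Lyra, Yan, 28, ops, Lee, 28, 20), (Lyra, Yan, 28, p1, Cal, 28, 20), (Lyra, Yan, 28, p2, Pat, 28, 20), (Lyra, Yan, 28, x2, Ada, 28, 20)}
σ[aid = 28]: keep tuples satisfying aid = 28 → {(Lyra, Yan, 28, bio, Wes, 28, 20), (Lyra, Yan, 28, fin, Bo, 28, 20), (Lyra, Yan, 28, fin, Vic, 28, 20), (Lyra, Yan, 28, hr, Vic, 28, 20), (Lyra, Yan, 28, k1, Ada, 28, 20), (Lyra, Yan, 28, law, Kim, 28, 20), (Lyra, Yan, 28, ops, Lee, 28, 20), (Lyra, Yan, 28, p1, Cal, 28, 20), (Lyra, Yan, 28, p2, Pat, 28, 20), (Lyra, Yan, 28, x2, Ada, 28, 20)}
σ[aid ≥ 28]: keep tuples satisfying aid ≥ 28 → {(Lyra, Yan, 28, bio, Wes, 28, 20), (Lyra, Yan, 28, fin, Bo, 28, 20), (Lyra, Yan, 28, fin, Vic, 28, 20), (Lyra, Yan, 28, hr, Vic, 28, 20), (Lyra, Yan, 28, k1, Ada, 28, 20), (Lyra, Yan, 28, law, Kim, 28, 20), (Lyra, Yan, 28, ops, Lee, 28, 20), (Lyra, Yan, 28, p1, Cal, 28, 20), (Lyra, Yan, 28, p2, Pat, 28, 20), (Lyra, Yan, 28, x2, Ada, 28, 20)}
π_{aid, mname, genre} gives {(28, Yan, bio), (28, Yan, fin), (28, Yan, hr), (28, Yan, k1), (28, Yan, law), (28, Yan, ops), (28, Yan, p1), (28, Yan, p2), (28, Yan, x2)} (1 duplicate(s) eliminated).

{(28, Yan, bio), (28, Yan, fin), (28, Yan, hr), (28, Yan, k1), (28, Yan, law), (28, Yan, ops), (28, Yan, p1), (28, Yan, p2), (28, Yan, x2)}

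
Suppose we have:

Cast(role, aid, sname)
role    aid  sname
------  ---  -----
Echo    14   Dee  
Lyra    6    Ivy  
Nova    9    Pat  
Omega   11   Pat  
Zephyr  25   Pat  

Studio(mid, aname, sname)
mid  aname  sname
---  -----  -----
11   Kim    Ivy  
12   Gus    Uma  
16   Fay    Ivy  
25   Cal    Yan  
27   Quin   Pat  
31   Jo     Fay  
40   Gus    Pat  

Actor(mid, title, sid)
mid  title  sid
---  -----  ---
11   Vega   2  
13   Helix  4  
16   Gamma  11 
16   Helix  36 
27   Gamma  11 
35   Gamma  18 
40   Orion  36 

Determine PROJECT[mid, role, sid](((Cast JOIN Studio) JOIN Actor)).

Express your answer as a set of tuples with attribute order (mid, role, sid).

{(11, Lyra, 2), (16, Lyra, 11), (16, Lyra, 36), (27, Nova, 11), (27, Omega, 11), (27, Zephyr, 11), (40, Nova, 36), (40, Omega, 36), (40, Zephyr, 36)}

Cast ⋈ Studio (natural join on sname): {(Lyra, 6, Ivy, 11, Kim), (Lyra, 6, Ivy, 16, Fay), (Nova, 9, Pat, 27, Quin), (Nova, 9, Pat, 40, Gus), (Omega, 11, Pat, 27, Quin), (Omega, 11, Pat, 40, Gus), (Zephyr, 25, Pat, 27, Quin), (Zephyr, 25, Pat, 40, Gus)}
(Cast JOIN Studio) ⋈ Actor (natural join on mid): {(Lyra, 6, Ivy, 11, Kim, Vega, 2), (Lyra, 6, Ivy, 16, Fay, Gamma, 11), (Lyra, 6, Ivy, 16, Fay, Helix, 36), (Nova, 9, Pat, 27, Quin, Gamma, 11), (Nova, 9, Pat, 40, Gus, Orion, 36), (Omega, 11, Pat, 27, Quin, Gamma, 11), (Omega, 11, Pat, 40, Gus, Orion, 36), (Zephyr, 25, Pat, 27, Quin, Gamma, 11), (Zephyr, 25, Pat, 40, Gus, Orion, 36)}
π_{mid, role, sid} gives {(11, Lyra, 2), (16, Lyra, 11), (16, Lyra, 36), (27, Nova, 11), (27, Omega, 11), (27, Zephyr, 11), (40, Nova, 36), (40, Omega, 36), (40, Zephyr, 36)}.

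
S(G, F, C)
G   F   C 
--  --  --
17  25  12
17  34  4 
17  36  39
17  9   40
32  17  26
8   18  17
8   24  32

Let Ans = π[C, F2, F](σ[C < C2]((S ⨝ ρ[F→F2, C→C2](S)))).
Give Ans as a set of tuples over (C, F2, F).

{(12, 36, 25), (12, 9, 25), (17, 24, 18), (39, 9, 36), (4, 25, 34), (4, 36, 34), (4, 9, 34)}

ρ[F→F2, C→C2]: schema becomes (G, F2, C2); tuples unchanged.
Natural join on G: {(17, 25, 12, 25, 12), (17, 25, 12, 34, 4), (17, 25, 12, 36, 39), (17, 25, 12, 9, 40), (17, 34, 4, 25, 12), (17, 34, 4, 34, 4), (17, 34, 4, 36, 39), (17, 34, 4, 9, 40), (17, 36, 39, 25, 12), (17, 36, 39, 34, 4), (17, 36, 39, 36, 39), (17, 36, 39, 9, 40), (17, 9, 40, 25, 12), (17, 9, 40, 34, 4), (17, 9, 40, 36, 39), (17, 9, 40, 9, 40), (32, 17, 26, 17, 26), (8, 18, 17, 18, 17), (8, 18, 17, 24, 32), (8, 24, 32, 18, 17), (8, 24, 32, 24, 32)}
σ[C < C2]: keep tuples satisfying C < C2 → {(17, 25, 12, 36, 39), (17, 25, 12, 9, 40), (17, 34, 4, 25, 12), (17, 34, 4, 36, 39), (17, 34, 4, 9, 40), (17, 36, 39, 9, 40), (8, 18, 17, 24, 32)}
Keep only column(s) C, F2, F: {(12, 36, 25), (12, 9, 25), (17, 24, 18), (39, 9, 36), (4, 25, 34), (4, 36, 34), (4, 9, 34)}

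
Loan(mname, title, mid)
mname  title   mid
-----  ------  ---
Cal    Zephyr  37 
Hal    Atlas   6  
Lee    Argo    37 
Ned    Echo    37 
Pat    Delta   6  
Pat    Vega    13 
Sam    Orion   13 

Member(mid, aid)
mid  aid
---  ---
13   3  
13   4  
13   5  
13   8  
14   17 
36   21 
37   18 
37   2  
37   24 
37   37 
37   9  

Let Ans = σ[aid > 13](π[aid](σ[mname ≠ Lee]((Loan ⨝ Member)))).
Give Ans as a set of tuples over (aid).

Natural join on mid: {(Cal, Zephyr, 37, 18), (Cal, Zephyr, 37, 2), (Cal, Zephyr, 37, 24), (Cal, Zephyr, 37, 37), (Cal, Zephyr, 37, 9), (Lee, Argo, 37, 18), (Lee, Argo, 37, 2), (Lee, Argo, 37, 24), (Lee, Argo, 37, 37), (Lee, Argo, 37, 9), (Ned, Echo, 37, 18), (Ned, Echo, 37, 2), (Ned, Echo, 37, 24), (Ned, Echo, 37, 37), (Ned, Echo, 37, 9), (Pat, Vega, 13, 3), (Pat, Vega, 13, 4), (Pat, Vega, 13, 5), (Pat, Vega, 13, 8), (Sam, Orion, 13, 3), (Sam, Orion, 13, 4), (Sam, Orion, 13, 5), (Sam, Orion, 13, 8)}
σ[mname ≠ Lee]: keep tuples satisfying mname ≠ Lee → {(Cal, Zephyr, 37, 18), (Cal, Zephyr, 37, 2), (Cal, Zephyr, 37, 24), (Cal, Zephyr, 37, 37), (Cal, Zephyr, 37, 9), (Ned, Echo, 37, 18), (Ned, Echo, 37, 2), (Ned, Echo, 37, 24), (Ned, Echo, 37, 37), (Ned, Echo, 37, 9), (Pat, Vega, 13, 3), (Pat, Vega, 13, 4), (Pat, Vega, 13, 5), (Pat, Vega, 13, 8), (Sam, Orion, 13, 3), (Sam, Orion, 13, 4), (Sam, Orion, 13, 5), (Sam, Orion, 13, 8)}
Projecting to aid (9 duplicate(s) eliminated): {18, 2, 24, 3, 37, 4, 5, 8, 9}
σ[aid > 13]: keep tuples satisfying aid > 13 → {18, 24, 37}

{18, 24, 37}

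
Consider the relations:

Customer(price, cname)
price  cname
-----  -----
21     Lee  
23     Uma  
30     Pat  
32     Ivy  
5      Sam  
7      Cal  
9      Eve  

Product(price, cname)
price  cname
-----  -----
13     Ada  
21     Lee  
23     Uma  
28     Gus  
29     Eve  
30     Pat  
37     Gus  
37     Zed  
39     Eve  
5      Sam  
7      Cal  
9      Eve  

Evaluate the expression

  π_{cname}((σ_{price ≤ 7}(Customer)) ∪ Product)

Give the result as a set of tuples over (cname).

Selection price ≤ 7: {(5, Sam), (7, Cal)}
Taking the union: {(13, Ada), (21, Lee), (23, Uma), (28, Gus), (29, Eve), (30, Pat), (37, Gus), (37, Zed), (39, Eve), (5, Sam), (7, Cal), (9, Eve)}
Projecting to cname (3 duplicate(s) eliminated): {Ada, Cal, Eve, Gus, Lee, Pat, Sam, Uma, Zed}

{Ada, Cal, Eve, Gus, Lee, Pat, Sam, Uma, Zed}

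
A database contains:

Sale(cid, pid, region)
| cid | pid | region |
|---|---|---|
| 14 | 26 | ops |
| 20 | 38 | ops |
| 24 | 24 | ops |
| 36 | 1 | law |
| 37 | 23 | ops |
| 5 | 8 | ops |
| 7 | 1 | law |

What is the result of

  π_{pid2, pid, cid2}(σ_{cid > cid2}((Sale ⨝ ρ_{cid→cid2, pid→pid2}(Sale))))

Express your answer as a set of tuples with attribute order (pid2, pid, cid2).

ρ[cid→cid2, pid→pid2]: schema becomes (cid2, pid2, region); tuples unchanged.
Joining Sale and ρ_{cid→cid2, pid→pid2}(Sale) on region yields {(14, 26, ops, 14, 26), (14, 26, ops, 20, 38), (14, 26, ops, 24, 24), (14, 26, ops, 37, 23), (14, 26, ops, 5, 8), (20, 38, ops, 14, 26), (20, 38, ops, 20, 38), (20, 38, ops, 24, 24), (20, 38, ops, 37, 23), (20, 38, ops, 5, 8), (24, 24, ops, 14, 26), (24, 24, ops, 20, 38), (24, 24, ops, 24, 24), (24, 24, ops, 37, 23), (24, 24, ops, 5, 8), (36, 1, law, 36, 1), (36, 1, law, 7, 1), (37, 23, ops, 14, 26), (37, 23, ops, 20, 38), (37, 23, ops, 24, 24), (37, 23, ops, 37, 23), (37, 23, ops, 5, 8), (5, 8, ops, 14, 26), (5, 8, ops, 20, 38), (5, 8, ops, 24, 24), (5, 8, ops, 37, 23), (5, 8, ops, 5, 8), (7, 1, law, 36, 1), (7, 1, law, 7, 1)}.
Filtering on cid > cid2 leaves {(14, 26, ops, 5, 8), (20, 38, ops, 14, 26), (20, 38, ops, 5, 8), (24, 24, ops, 14, 26), (24, 24, ops, 20, 38), (24, 24, ops, 5, 8), (36, 1, law, 7, 1), (37, 23, ops, 14, 26), (37, 23, ops, 20, 38), (37, 23, ops, 24, 24), (37, 23, ops, 5, 8)}.
Keep only column(s) pid2, pid, cid2: {(1, 1, 7), (24, 23, 24), (26, 23, 14), (26, 24, 14), (26, 38, 14), (38, 23, 20), (38, 24, 20), (8, 23, 5), (8, 24, 5), (8, 26, 5), (8, 38, 5)}

{(1, 1, 7), (24, 23, 24), (26, 23, 14), (26, 24, 14), (26, 38, 14), (38, 23, 20), (38, 24, 20), (8, 23, 5), (8, 24, 5), (8, 26, 5), (8, 38, 5)}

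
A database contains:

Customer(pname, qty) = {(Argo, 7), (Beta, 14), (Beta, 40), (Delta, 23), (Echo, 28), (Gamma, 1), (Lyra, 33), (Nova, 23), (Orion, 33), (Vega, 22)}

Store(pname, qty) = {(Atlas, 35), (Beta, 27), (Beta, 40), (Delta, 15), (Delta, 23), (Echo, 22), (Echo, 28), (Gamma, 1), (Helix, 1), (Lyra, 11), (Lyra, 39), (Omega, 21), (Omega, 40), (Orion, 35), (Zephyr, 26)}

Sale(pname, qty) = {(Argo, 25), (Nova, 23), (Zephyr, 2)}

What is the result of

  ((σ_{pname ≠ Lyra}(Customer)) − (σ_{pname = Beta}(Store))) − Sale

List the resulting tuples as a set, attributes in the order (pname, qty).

{(Argo, 7), (Beta, 14), (Delta, 23), (Echo, 28), (Gamma, 1), (Orion, 33), (Vega, 22)}

Selection pname ≠ Lyra: {(Argo, 7), (Beta, 14), (Beta, 40), (Delta, 23), (Echo, 28), (Gamma, 1), (Nova, 23), (Orion, 33), (Vega, 22)}
Selection pname = Beta: {(Beta, 27), (Beta, 40)}
Set difference of the two operands is {(Argo, 7), (Beta, 14), (Delta, 23), (Echo, 28), (Gamma, 1), (Nova, 23), (Orion, 33), (Vega, 22)}.
Set difference of the two operands is {(Argo, 7), (Beta, 14), (Delta, 23), (Echo, 28), (Gamma, 1), (Orion, 33), (Vega, 22)}.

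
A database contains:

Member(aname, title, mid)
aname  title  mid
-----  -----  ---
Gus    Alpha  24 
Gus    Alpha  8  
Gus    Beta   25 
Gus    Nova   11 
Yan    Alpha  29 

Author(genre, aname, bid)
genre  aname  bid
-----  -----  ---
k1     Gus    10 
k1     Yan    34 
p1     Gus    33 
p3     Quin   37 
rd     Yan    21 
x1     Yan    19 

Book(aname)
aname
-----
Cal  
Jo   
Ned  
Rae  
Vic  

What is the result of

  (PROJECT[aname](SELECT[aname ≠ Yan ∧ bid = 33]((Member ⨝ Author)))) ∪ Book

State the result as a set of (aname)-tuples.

Natural join on aname: {(Gus, Alpha, 24, k1, 10), (Gus, Alpha, 24, p1, 33), (Gus, Alpha, 8, k1, 10), (Gus, Alpha, 8, p1, 33), (Gus, Beta, 25, k1, 10), (Gus, Beta, 25, p1, 33), (Gus, Nova, 11, k1, 10), (Gus, Nova, 11, p1, 33), (Yan, Alpha, 29, k1, 34), (Yan, Alpha, 29, rd, 21), (Yan, Alpha, 29, x1, 19)}
Apply σ_{aname ≠ Yan ∧ bid = 33}; surviving tuples: {(Gus, Alpha, 24, p1, 33), (Gus, Alpha, 8, p1, 33), (Gus, Beta, 25, p1, 33), (Gus, Nova, 11, p1, 33)}
Keep only column(s) aname (3 duplicate(s) eliminated): {Gus}
Set union of the two operands is {Cal, Gus, Jo, Ned, Rae, Vic}.

{Cal, Gus, Jo, Ned, Rae, Vic}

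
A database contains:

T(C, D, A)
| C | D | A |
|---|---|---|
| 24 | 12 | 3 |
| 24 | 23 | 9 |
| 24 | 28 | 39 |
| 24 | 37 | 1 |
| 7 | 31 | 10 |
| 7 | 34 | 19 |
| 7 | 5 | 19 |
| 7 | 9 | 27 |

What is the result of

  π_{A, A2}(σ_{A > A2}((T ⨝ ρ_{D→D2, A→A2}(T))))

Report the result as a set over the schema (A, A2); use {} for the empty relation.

{(19, 10), (27, 10), (27, 19), (3, 1), (39, 1), (39, 3), (39, 9), (9, 1), (9, 3)}

ρ[D→D2, A→A2]: schema becomes (C, D2, A2); tuples unchanged.
Natural join on C: {(24, 12, 3, 12, 3), (24, 12, 3, 23, 9), (24, 12, 3, 28, 39), (24, 12, 3, 37, 1), (24, 23, 9, 12, 3), (24, 23, 9, 23, 9), (24, 23, 9, 28, 39), (24, 23, 9, 37, 1), (24, 28, 39, 12, 3), (24, 28, 39, 23, 9), (24, 28, 39, 28, 39), (24, 28, 39, 37, 1), (24, 37, 1, 12, 3), (24, 37, 1, 23, 9), (24, 37, 1, 28, 39), (24, 37, 1, 37, 1), (7, 31, 10, 31, 10), (7, 31, 10, 34, 19), (7, 31, 10, 5, 19), (7, 31, 10, 9, 27), (7, 34, 19, 31, 10), (7, 34, 19, 34, 19), (7, 34, 19, 5, 19), (7, 34, 19, 9, 27), (7, 5, 19, 31, 10), (7, 5, 19, 34, 19), (7, 5, 19, 5, 19), (7, 5, 19, 9, 27), (7, 9, 27, 31, 10), (7, 9, 27, 34, 19), (7, 9, 27, 5, 19), (7, 9, 27, 9, 27)}
Selection A > A2: {(24, 12, 3, 37, 1), (24, 23, 9, 12, 3), (24, 23, 9, 37, 1), (24, 28, 39, 12, 3), (24, 28, 39, 23, 9), (24, 28, 39, 37, 1), (7, 34, 19, 31, 10), (7, 5, 19, 31, 10), (7, 9, 27, 31, 10), (7, 9, 27, 34, 19), (7, 9, 27, 5, 19)}
π[A, A2]: project onto (A, A2) (2 duplicate(s) eliminated) → {(19, 10), (27, 10), (27, 19), (3, 1), (39, 1), (39, 3), (39, 9), (9, 1), (9, 3)}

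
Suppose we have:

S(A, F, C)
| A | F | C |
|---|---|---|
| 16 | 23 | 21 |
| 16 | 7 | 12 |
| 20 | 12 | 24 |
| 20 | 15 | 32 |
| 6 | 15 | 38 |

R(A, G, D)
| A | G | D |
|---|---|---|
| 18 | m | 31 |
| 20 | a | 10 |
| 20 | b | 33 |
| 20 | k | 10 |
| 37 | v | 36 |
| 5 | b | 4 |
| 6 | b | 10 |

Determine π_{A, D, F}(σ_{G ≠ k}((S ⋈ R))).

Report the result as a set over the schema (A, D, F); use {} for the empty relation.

{(20, 10, 12), (20, 10, 15), (20, 33, 12), (20, 33, 15), (6, 10, 15)}

Natural join on A: {(20, 12, 24, a, 10), (20, 12, 24, b, 33), (20, 12, 24, k, 10), (20, 15, 32, a, 10), (20, 15, 32, b, 33), (20, 15, 32, k, 10), (6, 15, 38, b, 10)}
Selection G ≠ k: {(20, 12, 24, a, 10), (20, 12, 24, b, 33), (20, 15, 32, a, 10), (20, 15, 32, b, 33), (6, 15, 38, b, 10)}
Keep only column(s) A, D, F: {(20, 10, 12), (20, 10, 15), (20, 33, 12), (20, 33, 15), (6, 10, 15)}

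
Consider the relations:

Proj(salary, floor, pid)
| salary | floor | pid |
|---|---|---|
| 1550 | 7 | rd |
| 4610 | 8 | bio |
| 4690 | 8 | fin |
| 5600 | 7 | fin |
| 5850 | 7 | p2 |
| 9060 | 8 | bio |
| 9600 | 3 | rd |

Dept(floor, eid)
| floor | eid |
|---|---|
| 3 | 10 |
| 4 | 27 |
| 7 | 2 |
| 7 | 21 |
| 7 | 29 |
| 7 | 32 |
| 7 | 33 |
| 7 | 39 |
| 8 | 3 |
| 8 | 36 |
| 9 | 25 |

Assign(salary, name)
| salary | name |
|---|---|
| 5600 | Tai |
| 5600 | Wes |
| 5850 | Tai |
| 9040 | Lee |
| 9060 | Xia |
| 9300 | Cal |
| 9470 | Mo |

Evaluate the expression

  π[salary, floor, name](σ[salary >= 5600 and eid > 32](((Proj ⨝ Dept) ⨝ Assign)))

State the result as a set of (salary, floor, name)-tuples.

Proj ⋈ Dept (natural join on floor): {(1550, 7, rd, 2), (1550, 7, rd, 21), (1550, 7, rd, 29), (1550, 7, rd, 32), (1550, 7, rd, 33), (1550, 7, rd, 39), (4610, 8, bio, 3), (4610, 8, bio, 36), (4690, 8, fin, 3), (4690, 8, fin, 36), (5600, 7, fin, 2), (5600, 7, fin, 21), (5600, 7, fin, 29), (5600, 7, fin, 32), (5600, 7, fin, 33), (5600, 7, fin, 39), (5850, 7, p2, 2), (5850, 7, p2, 21), (5850, 7, p2, 29), (5850, 7, p2, 32), (5850, 7, p2, 33), (5850, 7, p2, 39), (9060, 8, bio, 3), (9060, 8, bio, 36), (9600, 3, rd, 10)}
(Proj ⨝ Dept) ⋈ Assign (natural join on salary): {(5600, 7, fin, 2, Tai), (5600, 7, fin, 2, Wes), (5600, 7, fin, 21, Tai), (5600, 7, fin, 21, Wes), (5600, 7, fin, 29, Tai), (5600, 7, fin, 29, Wes), (5600, 7, fin, 32, Tai), (5600, 7, fin, 32, Wes), (5600, 7, fin, 33, Tai), (5600, 7, fin, 33, Wes), (5600, 7, fin, 39, Tai), (5600, 7, fin, 39, Wes), (5850, 7, p2, 2, Tai), (5850, 7, p2, 21, Tai), (5850, 7, p2, 29, Tai), (5850, 7, p2, 32, Tai), (5850, 7, p2, 33, Tai), (5850, 7, p2, 39, Tai), (9060, 8, bio, 3, Xia), (9060, 8, bio, 36, Xia)}
Filtering on salary >= 5600 and eid > 32 leaves {(5600, 7, fin, 33, Tai), (5600, 7, fin, 33, Wes), (5600, 7, fin, 39, Tai), (5600, 7, fin, 39, Wes), (5850, 7, p2, 33, Tai), (5850, 7, p2, 39, Tai), (9060, 8, bio, 36, Xia)}.
Projecting to salary, floor, name (3 duplicate(s) eliminated): {(5600, 7, Tai), (5600, 7, Wes), (5850, 7, Tai), (9060, 8, Xia)}

{(5600, 7, Tai), (5600, 7, Wes), (5850, 7, Tai), (9060, 8, Xia)}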